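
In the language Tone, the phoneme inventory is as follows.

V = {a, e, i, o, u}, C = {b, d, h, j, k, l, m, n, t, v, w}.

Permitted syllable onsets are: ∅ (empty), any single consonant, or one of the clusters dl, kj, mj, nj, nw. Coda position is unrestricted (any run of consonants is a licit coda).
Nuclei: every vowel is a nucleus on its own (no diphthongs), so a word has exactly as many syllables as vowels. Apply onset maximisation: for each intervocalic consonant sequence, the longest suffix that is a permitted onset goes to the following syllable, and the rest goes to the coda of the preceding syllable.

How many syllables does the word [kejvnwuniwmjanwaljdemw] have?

6

Vowels present: e, u, i, a, a, e; each is a nucleus, giving 6 syllables.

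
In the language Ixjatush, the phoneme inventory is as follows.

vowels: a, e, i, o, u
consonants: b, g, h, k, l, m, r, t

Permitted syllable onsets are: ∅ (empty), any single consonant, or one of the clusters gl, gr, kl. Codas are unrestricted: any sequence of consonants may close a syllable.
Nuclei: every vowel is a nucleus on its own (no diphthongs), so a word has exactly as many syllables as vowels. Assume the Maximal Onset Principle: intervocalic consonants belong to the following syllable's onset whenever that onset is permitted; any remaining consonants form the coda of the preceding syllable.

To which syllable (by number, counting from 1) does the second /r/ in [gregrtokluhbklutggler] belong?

Nuclei (vowels): e, o, u, u, e → 5 syllables.
Between /e/ (V1) and /o/ (V2): /grt/ — longest licit onset from the right is /t/, leaving /gr/ as coda.
Between /o/ (V2) and /u/ (V3): /kl/ is a licit onset in full, so it all attaches to the next syllable.
Between /u/ (V3) and /u/ (V4): cluster /hbkl/ — the longest permitted-onset suffix is /kl/; onset = /kl/, preceding coda = /hb/.
Between /u/ (V4) and /e/ (V5): /tggl/ splits as /tg/ + /gl/ (/gl/ is the longest suffix that is a licit onset).
Putting it together: gregr.to.kluhb.klutg.gler.
The second /r/ is in the coda of syllable 1 (/gregr/).

1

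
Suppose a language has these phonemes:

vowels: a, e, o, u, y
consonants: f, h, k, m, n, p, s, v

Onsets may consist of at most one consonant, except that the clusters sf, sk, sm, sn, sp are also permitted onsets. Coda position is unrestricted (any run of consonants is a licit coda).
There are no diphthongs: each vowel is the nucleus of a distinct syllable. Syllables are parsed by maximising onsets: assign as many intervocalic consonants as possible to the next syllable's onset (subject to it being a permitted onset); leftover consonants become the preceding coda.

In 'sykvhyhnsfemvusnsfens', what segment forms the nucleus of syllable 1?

The vowels are y, y, e, u, e — 5 nuclei, so 5 syllables.
The first nucleus (vowel 1 from the left) is /y/.

y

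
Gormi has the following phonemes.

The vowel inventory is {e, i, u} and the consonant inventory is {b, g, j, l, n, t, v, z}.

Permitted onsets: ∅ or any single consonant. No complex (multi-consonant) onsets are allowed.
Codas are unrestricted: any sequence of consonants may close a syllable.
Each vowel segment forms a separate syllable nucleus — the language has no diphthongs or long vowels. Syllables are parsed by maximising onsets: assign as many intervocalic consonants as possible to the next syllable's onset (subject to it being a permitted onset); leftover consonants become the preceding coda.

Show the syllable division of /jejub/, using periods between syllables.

Vowels present: e, u; each is a nucleus, giving 2 syllables.
σ1/σ2 boundary: /j/ → onset of the next syllable (single consonants are always licit onsets).

je.jub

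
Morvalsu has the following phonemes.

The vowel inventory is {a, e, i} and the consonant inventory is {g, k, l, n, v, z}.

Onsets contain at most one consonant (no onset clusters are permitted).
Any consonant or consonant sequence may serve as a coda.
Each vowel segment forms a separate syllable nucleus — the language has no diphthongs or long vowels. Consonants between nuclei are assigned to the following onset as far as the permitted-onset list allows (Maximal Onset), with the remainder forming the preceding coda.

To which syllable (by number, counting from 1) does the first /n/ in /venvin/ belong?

1

The vowels are e, i — 2 nuclei, so 2 syllables.
/e…i/ gap (V1→V2): /nv/; trying suffixes from longest down, /v/ is the first permitted one, so coda /n/ | onset /v/.
Syllabification: ven.vin.
The first /n/ is in the coda of syllable 1 (/ven/).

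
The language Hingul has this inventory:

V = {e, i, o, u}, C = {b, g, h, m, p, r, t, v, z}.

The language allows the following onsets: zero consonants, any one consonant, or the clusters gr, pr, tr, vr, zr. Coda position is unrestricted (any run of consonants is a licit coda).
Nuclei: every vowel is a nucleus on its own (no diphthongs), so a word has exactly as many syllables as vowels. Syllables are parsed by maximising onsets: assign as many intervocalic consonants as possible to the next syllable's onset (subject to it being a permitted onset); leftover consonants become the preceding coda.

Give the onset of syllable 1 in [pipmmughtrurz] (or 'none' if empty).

p

Vowels present: i, u, u; each is a nucleus, giving 3 syllables.
/i…u/ gap (V1→V2): /pmm/; trying suffixes from longest down, /m/ is the first permitted one, so coda /pm/ | onset /m/.
/u…u/ gap (V2→V3): cluster /ghtr/ — the longest permitted-onset suffix is /tr/; onset = /tr/, preceding coda = /gh/.
Putting it together: pipm.mugh.trurz.
Syllable 1 is /pipm/: onset /p/, nucleus /i/, coda /pm/.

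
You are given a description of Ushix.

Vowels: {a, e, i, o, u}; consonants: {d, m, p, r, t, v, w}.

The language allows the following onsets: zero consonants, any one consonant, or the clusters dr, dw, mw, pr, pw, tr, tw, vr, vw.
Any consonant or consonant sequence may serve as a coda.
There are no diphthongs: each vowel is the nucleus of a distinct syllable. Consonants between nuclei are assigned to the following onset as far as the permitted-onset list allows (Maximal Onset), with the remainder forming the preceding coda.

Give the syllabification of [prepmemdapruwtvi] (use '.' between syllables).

The vowels are e, e, a, u, i — 5 nuclei, so 5 syllables.
V1 /e/ – V2 /e/: /pm/ splits as /p/ + /m/ (/m/ is the longest suffix that is a licit onset).
V2 /e/ – V3 /a/: /md/ splits as /m/ + /d/ (/d/ is the longest suffix that is a licit onset).
V3 /a/ – V4 /u/: cluster /pr/ — /pr/ is itself a permitted onset, so the whole cluster goes right; preceding coda = ∅.
V4 /u/ – V5 /i/: /wtv/ — longest licit onset from the right is /v/, leaving /wt/ as coda.

prep.mem.da.pruwt.vi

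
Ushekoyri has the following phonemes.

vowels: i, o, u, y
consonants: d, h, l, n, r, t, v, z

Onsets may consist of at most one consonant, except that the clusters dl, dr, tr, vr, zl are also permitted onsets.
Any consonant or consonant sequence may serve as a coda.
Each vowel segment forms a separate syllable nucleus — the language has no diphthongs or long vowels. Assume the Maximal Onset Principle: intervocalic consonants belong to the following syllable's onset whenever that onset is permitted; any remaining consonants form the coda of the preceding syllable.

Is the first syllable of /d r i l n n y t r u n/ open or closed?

The vowels are i, y, u — 3 nuclei, so 3 syllables.
V1 /i/ – V2 /y/: cluster /lnn/ — the longest permitted-onset suffix is /n/; onset = /n/, preceding coda = /ln/.
V2 /y/ – V3 /u/: /tr/ is a licit onset in full, so it all attaches to the next syllable.
Putting it together: driln.ny.trun.
Syllable 1 is /driln/ with coda /ln/, so it is closed.

closed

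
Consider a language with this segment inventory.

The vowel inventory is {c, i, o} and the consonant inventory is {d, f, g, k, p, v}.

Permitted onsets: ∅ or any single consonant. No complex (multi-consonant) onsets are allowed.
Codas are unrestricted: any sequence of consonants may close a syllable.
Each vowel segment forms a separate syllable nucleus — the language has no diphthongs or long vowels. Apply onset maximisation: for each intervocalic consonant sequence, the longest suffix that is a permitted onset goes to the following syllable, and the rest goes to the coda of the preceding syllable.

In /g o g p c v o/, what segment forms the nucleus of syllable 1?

o

Nuclei (vowels): o, c, o → 3 syllables.
The first nucleus (vowel 1 from the left) is /o/.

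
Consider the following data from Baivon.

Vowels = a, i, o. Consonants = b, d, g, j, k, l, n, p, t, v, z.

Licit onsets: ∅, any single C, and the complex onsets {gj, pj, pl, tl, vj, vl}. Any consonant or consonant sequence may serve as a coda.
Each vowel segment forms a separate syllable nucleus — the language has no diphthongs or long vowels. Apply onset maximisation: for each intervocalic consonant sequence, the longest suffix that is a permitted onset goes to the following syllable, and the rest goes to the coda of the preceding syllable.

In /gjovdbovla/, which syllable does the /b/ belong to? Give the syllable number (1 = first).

Nuclei (vowels): o, o, a → 3 syllables.
/o…o/ gap (V1→V2): /vdb/ splits as /vd/ + /b/ (/b/ is the longest suffix that is a licit onset).
/o…a/ gap (V2→V3): /vl/ — entire cluster is a permitted onset → onset /vl/, coda ∅.
So the parse is gjovd.bo.vla.
The /b/ is in the onset of syllable 2 (/bo/).

2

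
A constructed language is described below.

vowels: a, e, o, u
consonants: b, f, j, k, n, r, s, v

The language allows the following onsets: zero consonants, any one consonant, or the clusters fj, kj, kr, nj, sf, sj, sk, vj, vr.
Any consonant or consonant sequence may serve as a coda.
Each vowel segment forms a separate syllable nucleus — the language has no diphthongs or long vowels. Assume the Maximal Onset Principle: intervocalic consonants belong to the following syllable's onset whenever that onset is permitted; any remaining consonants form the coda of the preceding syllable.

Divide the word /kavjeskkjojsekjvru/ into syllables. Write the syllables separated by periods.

The vowels are a, e, o, e, u — 5 nuclei, so 5 syllables.
V1 /a/ – V2 /e/: /vj/ is a licit onset in full, so it all attaches to the next syllable.
V2 /e/ – V3 /o/: /skkj/; trying suffixes from longest down, /kj/ is the first permitted one, so coda /sk/ | onset /kj/.
V3 /o/ – V4 /e/: /js/; trying suffixes from longest down, /s/ is the first permitted one, so coda /j/ | onset /s/.
V4 /e/ – V5 /u/: cluster /kjvr/ — the longest permitted-onset suffix is /vr/; onset = /vr/, preceding coda = /kj/.

ka.vjesk.kjoj.sekj.vru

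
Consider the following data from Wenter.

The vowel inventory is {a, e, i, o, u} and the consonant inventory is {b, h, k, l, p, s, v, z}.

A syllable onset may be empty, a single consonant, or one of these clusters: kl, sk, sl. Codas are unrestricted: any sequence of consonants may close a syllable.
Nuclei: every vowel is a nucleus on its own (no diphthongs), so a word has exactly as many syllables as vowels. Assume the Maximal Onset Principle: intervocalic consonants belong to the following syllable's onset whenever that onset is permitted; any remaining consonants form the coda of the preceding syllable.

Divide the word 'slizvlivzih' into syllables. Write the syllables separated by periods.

slizv.liv.zih

Vowels present: i, i, i; each is a nucleus, giving 3 syllables.
V1 /i/ – V2 /i/: /zvl/ splits as /zv/ + /l/ (/l/ is the longest suffix that is a licit onset).
V2 /i/ – V3 /i/: cluster /vz/ — the longest permitted-onset suffix is /z/; onset = /z/, preceding coda = /v/.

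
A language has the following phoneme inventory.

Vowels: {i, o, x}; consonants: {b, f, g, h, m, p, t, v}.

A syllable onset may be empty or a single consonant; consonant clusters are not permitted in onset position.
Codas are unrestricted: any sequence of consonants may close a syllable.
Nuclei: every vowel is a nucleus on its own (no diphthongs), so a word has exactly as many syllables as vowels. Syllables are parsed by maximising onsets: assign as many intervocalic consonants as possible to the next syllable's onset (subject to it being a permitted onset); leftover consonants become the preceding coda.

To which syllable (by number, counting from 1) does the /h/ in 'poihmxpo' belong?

The vowels are o, i, x, o — 4 nuclei, so 4 syllables.
Between /o/ (V1) and /i/ (V2): hiatus — the boundary sits between the two vowels.
Between /i/ (V2) and /x/ (V3): /hm/ splits as /h/ + /m/ (/m/ is the longest suffix that is a licit onset).
Between /x/ (V3) and /o/ (V4): just /p/ — single C goes to the following onset.
Putting it together: po.ih.mx.po.
The /h/ is in the coda of syllable 2 (/ih/).

2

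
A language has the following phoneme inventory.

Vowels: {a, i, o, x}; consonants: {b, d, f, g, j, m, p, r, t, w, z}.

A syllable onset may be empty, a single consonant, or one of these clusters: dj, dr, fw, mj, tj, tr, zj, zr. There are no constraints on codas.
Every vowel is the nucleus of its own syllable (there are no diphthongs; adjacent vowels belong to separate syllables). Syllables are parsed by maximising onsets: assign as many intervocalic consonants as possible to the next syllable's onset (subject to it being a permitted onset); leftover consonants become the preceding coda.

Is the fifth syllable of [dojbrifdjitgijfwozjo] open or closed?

open

Nuclei (vowels): o, i, i, i, o, o → 6 syllables.
V1 /o/ – V2 /i/: /jbr/ splits as /jb/ + /r/ (/r/ is the longest suffix that is a licit onset).
V2 /i/ – V3 /i/: cluster /fdj/ — the longest permitted-onset suffix is /dj/; onset = /dj/, preceding coda = /f/.
V3 /i/ – V4 /i/: cluster /tg/ — the longest permitted-onset suffix is /g/; onset = /g/, preceding coda = /t/.
V4 /i/ – V5 /o/: /jfw/ — longest licit onset from the right is /fw/, leaving /j/ as coda.
V5 /o/ – V6 /o/: cluster /zj/ — /zj/ is itself a permitted onset, so the whole cluster goes right; preceding coda = ∅.
Result: dojb.rif.djit.gij.fwo.zjo.
Syllable 5 is /fwo/; it ends in its nucleus with no coda, so it is open.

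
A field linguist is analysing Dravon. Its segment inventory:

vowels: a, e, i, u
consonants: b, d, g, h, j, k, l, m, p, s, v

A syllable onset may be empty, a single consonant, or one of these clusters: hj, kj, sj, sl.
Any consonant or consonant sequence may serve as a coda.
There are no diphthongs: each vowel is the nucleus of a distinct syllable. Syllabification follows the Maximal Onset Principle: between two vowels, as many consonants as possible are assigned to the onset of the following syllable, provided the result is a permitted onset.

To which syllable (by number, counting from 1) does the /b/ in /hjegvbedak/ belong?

2

The vowels are e, e, a — 3 nuclei, so 3 syllables.
Between /e/ (V1) and /e/ (V2): cluster /gvb/ — the longest permitted-onset suffix is /b/; onset = /b/, preceding coda = /gv/.
Between /e/ (V2) and /a/ (V3): just /d/ — single C goes to the following onset.
Result: hjegv.be.dak.
The /b/ is in the onset of syllable 2 (/be/).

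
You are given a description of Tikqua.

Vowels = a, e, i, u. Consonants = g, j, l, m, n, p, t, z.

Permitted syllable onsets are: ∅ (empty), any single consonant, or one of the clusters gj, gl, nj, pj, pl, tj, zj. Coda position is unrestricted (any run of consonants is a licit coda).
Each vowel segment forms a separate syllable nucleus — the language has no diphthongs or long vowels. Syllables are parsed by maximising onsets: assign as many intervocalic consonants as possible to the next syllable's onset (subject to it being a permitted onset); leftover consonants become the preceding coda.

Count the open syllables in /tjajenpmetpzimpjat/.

1

Nuclei (vowels): a, e, e, i, a → 5 syllables.
Between /a/ (V1) and /e/ (V2): just /j/ — single C goes to the following onset.
Between /e/ (V2) and /e/ (V3): /npm/; trying suffixes from longest down, /m/ is the first permitted one, so coda /np/ | onset /m/.
Between /e/ (V3) and /i/ (V4): /tpz/ splits as /tp/ + /z/ (/z/ is the longest suffix that is a licit onset).
Between /i/ (V4) and /a/ (V5): cluster /mpj/ — the longest permitted-onset suffix is /pj/; onset = /pj/, preceding coda = /m/.
Syllabification: tja.jenp.metp.zim.pjat.
Classifying each syllable: /tja/ (open), /jenp/ (closed), /metp/ (closed), /zim/ (closed), /pjat/ (closed).
Open syllables: 1.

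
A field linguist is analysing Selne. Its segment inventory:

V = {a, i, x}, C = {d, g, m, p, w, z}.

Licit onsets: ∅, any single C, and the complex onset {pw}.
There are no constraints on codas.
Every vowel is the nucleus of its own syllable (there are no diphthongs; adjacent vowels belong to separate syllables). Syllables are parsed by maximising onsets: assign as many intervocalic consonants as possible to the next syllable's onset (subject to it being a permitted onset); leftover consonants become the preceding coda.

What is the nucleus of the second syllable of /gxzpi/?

The vowels are x, i — 2 nuclei, so 2 syllables.
The second nucleus (vowel 2 from the left) is /i/.

i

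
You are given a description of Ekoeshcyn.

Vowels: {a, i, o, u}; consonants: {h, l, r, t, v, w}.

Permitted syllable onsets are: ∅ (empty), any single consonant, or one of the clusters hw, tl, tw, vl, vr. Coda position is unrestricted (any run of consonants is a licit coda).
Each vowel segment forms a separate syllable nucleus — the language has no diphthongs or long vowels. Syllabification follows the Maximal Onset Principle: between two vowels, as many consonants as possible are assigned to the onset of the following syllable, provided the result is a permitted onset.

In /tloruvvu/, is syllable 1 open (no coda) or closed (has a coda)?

open

The vowels are o, u, u — 3 nuclei, so 3 syllables.
/o…u/ gap (V1→V2): just /r/ — single C goes to the following onset.
/u…u/ gap (V2→V3): cluster /vv/ — the longest permitted-onset suffix is /v/; onset = /v/, preceding coda = /v/.
So the parse is tlo.ruv.vu.
Syllable 1 is /tlo/; it ends in its nucleus with no coda, so it is open.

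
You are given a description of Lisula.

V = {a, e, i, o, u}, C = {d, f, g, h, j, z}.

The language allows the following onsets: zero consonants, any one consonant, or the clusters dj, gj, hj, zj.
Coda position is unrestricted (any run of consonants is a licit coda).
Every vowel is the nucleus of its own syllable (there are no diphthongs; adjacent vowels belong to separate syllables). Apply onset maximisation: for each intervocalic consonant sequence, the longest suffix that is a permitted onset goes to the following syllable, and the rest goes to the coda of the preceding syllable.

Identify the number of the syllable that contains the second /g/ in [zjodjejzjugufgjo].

5

Vowels present: o, e, u, u, o; each is a nucleus, giving 5 syllables.
σ1/σ2 boundary: cluster /dj/ — /dj/ is itself a permitted onset, so the whole cluster goes right; preceding coda = ∅.
σ2/σ3 boundary: /jzj/; trying suffixes from longest down, /zj/ is the first permitted one, so coda /j/ | onset /zj/.
σ3/σ4 boundary: just /g/ — single C goes to the following onset.
σ4/σ5 boundary: /fgj/ — longest licit onset from the right is /gj/, leaving /f/ as coda.
Putting it together: zjo.djej.zju.guf.gjo.
The second /g/ is in the onset of syllable 5 (/gjo/).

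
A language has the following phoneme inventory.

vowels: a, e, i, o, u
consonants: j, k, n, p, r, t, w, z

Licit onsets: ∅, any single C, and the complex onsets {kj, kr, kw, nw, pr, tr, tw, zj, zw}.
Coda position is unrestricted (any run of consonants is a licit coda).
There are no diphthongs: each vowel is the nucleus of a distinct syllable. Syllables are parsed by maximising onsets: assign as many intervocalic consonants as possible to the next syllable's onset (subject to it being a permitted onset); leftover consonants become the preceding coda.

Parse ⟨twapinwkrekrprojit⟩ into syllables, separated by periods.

twa.pinw.krekr.pro.jit

Vowels present: a, i, e, o, i; each is a nucleus, giving 5 syllables.
V1 /a/ – V2 /i/: /p/ is a single consonant, so it becomes the next onset.
V2 /i/ – V3 /e/: /nwkr/ splits as /nw/ + /kr/ (/kr/ is the longest suffix that is a licit onset).
V3 /e/ – V4 /o/: /krpr/ — longest licit onset from the right is /pr/, leaving /kr/ as coda.
V4 /o/ – V5 /i/: just /j/ — single C goes to the following onset.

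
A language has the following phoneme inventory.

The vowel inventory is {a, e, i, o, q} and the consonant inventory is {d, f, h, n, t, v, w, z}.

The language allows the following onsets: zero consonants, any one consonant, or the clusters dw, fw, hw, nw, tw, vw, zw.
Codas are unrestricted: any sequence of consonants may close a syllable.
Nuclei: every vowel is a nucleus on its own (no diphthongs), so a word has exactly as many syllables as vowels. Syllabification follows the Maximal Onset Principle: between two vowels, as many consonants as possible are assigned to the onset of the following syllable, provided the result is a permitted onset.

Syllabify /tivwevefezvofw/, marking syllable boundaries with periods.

ti.vwe.ve.fez.vofw

Nuclei (vowels): i, e, e, e, o → 5 syllables.
/i…e/ gap (V1→V2): cluster /vw/ — /vw/ is itself a permitted onset, so the whole cluster goes right; preceding coda = ∅.
/e…e/ gap (V2→V3): /v/ → onset of the next syllable (single consonants are always licit onsets).
/e…e/ gap (V3→V4): just /f/ — single C goes to the following onset.
/e…o/ gap (V4→V5): /zv/ — longest licit onset from the right is /v/, leaving /z/ as coda.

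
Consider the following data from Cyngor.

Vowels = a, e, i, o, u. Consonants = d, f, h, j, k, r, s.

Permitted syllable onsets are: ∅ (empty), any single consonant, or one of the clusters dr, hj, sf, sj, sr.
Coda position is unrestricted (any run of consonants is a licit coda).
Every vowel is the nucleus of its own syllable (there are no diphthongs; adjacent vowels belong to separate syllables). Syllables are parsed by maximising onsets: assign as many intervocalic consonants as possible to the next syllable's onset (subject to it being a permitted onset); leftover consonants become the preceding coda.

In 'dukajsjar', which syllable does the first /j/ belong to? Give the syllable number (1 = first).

2

The vowels are u, a, a — 3 nuclei, so 3 syllables.
Between /u/ (V1) and /a/ (V2): /k/ is a single consonant, so it becomes the next onset.
Between /a/ (V2) and /a/ (V3): /jsj/ — longest licit onset from the right is /sj/, leaving /j/ as coda.
Result: du.kaj.sjar.
The first /j/ is in the coda of syllable 2 (/kaj/).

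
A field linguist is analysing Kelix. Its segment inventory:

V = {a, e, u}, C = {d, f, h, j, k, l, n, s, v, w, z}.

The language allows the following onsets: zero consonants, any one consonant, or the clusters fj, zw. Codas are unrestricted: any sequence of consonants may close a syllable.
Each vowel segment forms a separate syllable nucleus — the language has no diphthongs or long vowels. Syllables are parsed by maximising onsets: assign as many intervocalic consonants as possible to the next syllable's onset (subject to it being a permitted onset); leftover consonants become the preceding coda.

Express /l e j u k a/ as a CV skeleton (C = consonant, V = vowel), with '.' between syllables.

CV.CV.CV

Vowels present: e, u, a; each is a nucleus, giving 3 syllables.
Between /e/ (V1) and /u/ (V2): just /j/ — single C goes to the following onset.
Between /u/ (V2) and /a/ (V3): just /k/ — single C goes to the following onset.
Syllabification: le.ju.ka.
Mapping each syllable to C/V: /le/ → CV, /ju/ → CV, /ka/ → CV.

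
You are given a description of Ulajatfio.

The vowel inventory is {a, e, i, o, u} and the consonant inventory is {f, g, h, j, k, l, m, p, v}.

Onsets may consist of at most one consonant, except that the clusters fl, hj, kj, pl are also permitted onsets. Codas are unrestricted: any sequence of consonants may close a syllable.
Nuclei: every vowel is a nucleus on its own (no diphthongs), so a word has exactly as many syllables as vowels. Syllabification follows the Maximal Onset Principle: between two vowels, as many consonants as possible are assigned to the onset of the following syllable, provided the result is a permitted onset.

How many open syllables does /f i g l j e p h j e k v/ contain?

0

The vowels are i, e, e — 3 nuclei, so 3 syllables.
Between /i/ (V1) and /e/ (V2): /glj/ — longest licit onset from the right is /j/, leaving /gl/ as coda.
Between /e/ (V2) and /e/ (V3): /phj/; trying suffixes from longest down, /hj/ is the first permitted one, so coda /p/ | onset /hj/.
Syllabification: figl.jep.hjekv.
Classifying each syllable: /figl/ (closed), /jep/ (closed), /hjekv/ (closed).
Open syllables: 0.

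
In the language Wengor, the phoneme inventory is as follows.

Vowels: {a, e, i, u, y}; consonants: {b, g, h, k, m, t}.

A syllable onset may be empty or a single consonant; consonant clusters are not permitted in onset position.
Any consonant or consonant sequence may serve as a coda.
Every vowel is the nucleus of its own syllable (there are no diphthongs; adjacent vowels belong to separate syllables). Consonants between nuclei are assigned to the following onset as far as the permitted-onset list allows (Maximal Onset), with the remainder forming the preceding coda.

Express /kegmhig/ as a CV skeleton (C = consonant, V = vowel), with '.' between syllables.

The vowels are e, i — 2 nuclei, so 2 syllables.
σ1/σ2 boundary: /gmh/ splits as /gm/ + /h/ (/h/ is the longest suffix that is a licit onset).
So the parse is kegm.hig.
Mapping each syllable to C/V: /kegm/ → CVCC, /hig/ → CVC.

CVCC.CVC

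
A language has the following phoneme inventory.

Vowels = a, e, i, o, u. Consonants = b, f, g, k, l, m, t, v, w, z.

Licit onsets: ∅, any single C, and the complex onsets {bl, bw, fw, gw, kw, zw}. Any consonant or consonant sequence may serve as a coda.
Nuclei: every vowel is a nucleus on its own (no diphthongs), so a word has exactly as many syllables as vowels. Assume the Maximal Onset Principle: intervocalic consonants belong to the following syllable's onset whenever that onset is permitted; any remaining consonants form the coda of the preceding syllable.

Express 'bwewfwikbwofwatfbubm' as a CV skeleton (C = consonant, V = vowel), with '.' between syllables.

CCVC.CCVC.CCV.CCVCC.CVCC

The vowels are e, i, o, a, u — 5 nuclei, so 5 syllables.
σ1/σ2 boundary: /wfw/; trying suffixes from longest down, /fw/ is the first permitted one, so coda /w/ | onset /fw/.
σ2/σ3 boundary: /kbw/ — longest licit onset from the right is /bw/, leaving /k/ as coda.
σ3/σ4 boundary: cluster /fw/ — /fw/ is itself a permitted onset, so the whole cluster goes right; preceding coda = ∅.
σ4/σ5 boundary: /tfb/ splits as /tf/ + /b/ (/b/ is the longest suffix that is a licit onset).
Putting it together: bwew.fwik.bwo.fwatf.bubm.
Mapping each syllable to C/V: /bwew/ → CCVC, /fwik/ → CCVC, /bwo/ → CCV, /fwatf/ → CCVCC, /bubm/ → CVCC.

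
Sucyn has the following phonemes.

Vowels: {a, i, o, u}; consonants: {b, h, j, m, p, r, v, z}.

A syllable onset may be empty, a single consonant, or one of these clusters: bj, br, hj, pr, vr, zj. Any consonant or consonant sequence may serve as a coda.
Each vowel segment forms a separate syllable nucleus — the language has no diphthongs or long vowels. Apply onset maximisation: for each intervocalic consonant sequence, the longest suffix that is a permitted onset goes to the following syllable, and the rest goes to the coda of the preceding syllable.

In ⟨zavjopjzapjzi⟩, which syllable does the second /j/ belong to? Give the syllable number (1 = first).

Nuclei (vowels): a, o, a, i → 4 syllables.
Between /a/ (V1) and /o/ (V2): /vj/ — longest licit onset from the right is /j/, leaving /v/ as coda.
Between /o/ (V2) and /a/ (V3): /pjz/ — longest licit onset from the right is /z/, leaving /pj/ as coda.
Between /a/ (V3) and /i/ (V4): cluster /pjz/ — the longest permitted-onset suffix is /z/; onset = /z/, preceding coda = /pj/.
So the parse is zav.jopj.zapj.zi.
The second /j/ is in the coda of syllable 2 (/jopj/).

2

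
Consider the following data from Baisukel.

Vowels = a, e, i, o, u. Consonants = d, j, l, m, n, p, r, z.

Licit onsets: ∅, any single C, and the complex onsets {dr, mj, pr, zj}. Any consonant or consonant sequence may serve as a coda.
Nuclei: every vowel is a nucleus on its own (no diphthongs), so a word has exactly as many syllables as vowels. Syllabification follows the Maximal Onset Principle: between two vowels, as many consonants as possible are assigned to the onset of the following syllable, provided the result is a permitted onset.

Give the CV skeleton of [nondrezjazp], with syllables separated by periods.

Nuclei (vowels): o, e, a → 3 syllables.
/o…e/ gap (V1→V2): /ndr/; trying suffixes from longest down, /dr/ is the first permitted one, so coda /n/ | onset /dr/.
/e…a/ gap (V2→V3): cluster /zj/ — /zj/ is itself a permitted onset, so the whole cluster goes right; preceding coda = ∅.
Result: non.dre.zjazp.
Mapping each syllable to C/V: /non/ → CVC, /dre/ → CCV, /zjazp/ → CCVCC.

CVC.CCV.CCVCC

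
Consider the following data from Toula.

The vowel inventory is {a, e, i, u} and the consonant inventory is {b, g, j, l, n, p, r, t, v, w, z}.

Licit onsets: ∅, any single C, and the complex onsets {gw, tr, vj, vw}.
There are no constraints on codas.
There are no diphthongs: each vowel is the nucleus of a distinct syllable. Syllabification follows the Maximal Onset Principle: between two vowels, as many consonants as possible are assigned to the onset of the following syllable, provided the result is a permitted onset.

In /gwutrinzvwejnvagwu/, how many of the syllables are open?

3

Nuclei (vowels): u, i, e, a, u → 5 syllables.
V1 /u/ – V2 /i/: /tr/ — entire cluster is a permitted onset → onset /tr/, coda ∅.
V2 /i/ – V3 /e/: cluster /nzvw/ — the longest permitted-onset suffix is /vw/; onset = /vw/, preceding coda = /nz/.
V3 /e/ – V4 /a/: cluster /jnv/ — the longest permitted-onset suffix is /v/; onset = /v/, preceding coda = /jn/.
V4 /a/ – V5 /u/: cluster /gw/ — /gw/ is itself a permitted onset, so the whole cluster goes right; preceding coda = ∅.
Syllabification: gwu.trinz.vwejn.va.gwu.
Classifying each syllable: /gwu/ (open), /trinz/ (closed), /vwejn/ (closed), /va/ (open), /gwu/ (open).
Open syllables: 3.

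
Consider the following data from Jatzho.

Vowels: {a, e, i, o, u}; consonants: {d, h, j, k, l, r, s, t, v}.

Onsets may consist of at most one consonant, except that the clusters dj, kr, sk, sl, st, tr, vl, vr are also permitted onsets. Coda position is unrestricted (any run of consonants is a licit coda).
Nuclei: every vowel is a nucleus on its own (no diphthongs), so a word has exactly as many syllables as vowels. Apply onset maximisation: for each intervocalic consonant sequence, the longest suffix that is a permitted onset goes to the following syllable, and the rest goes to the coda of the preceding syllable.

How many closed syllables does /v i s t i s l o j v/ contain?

1

Nuclei (vowels): i, i, o → 3 syllables.
σ1/σ2 boundary: cluster /st/ — /st/ is itself a permitted onset, so the whole cluster goes right; preceding coda = ∅.
σ2/σ3 boundary: /sl/ is a licit onset in full, so it all attaches to the next syllable.
Result: vi.sti.slojv.
Classifying each syllable: /vi/ (open), /sti/ (open), /slojv/ (closed).
Closed syllables: 1.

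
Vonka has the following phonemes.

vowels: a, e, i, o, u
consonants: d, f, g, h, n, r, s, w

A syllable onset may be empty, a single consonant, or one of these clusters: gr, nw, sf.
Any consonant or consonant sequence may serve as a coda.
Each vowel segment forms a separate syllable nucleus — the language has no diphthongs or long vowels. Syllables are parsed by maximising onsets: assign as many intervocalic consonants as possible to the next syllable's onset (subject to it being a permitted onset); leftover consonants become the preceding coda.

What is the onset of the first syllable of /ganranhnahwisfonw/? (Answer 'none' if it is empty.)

g

The vowels are a, a, a, i, o — 5 nuclei, so 5 syllables.
/a…a/ gap (V1→V2): /nr/ — longest licit onset from the right is /r/, leaving /n/ as coda.
/a…a/ gap (V2→V3): /nhn/ — longest licit onset from the right is /n/, leaving /nh/ as coda.
/a…i/ gap (V3→V4): /hw/; trying suffixes from longest down, /w/ is the first permitted one, so coda /h/ | onset /w/.
/i…o/ gap (V4→V5): /sf/ is a licit onset in full, so it all attaches to the next syllable.
Result: gan.ranh.nah.wi.sfonw.
Syllable 1 is /gan/: onset /g/, nucleus /a/, coda /n/.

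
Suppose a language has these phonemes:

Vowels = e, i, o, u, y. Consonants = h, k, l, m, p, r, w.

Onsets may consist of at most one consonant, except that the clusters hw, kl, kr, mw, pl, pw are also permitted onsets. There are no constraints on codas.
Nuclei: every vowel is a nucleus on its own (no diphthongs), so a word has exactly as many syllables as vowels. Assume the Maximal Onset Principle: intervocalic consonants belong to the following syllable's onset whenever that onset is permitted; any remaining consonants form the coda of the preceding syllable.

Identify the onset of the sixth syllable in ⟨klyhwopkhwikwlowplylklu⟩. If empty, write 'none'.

kl

The vowels are y, o, i, o, y, u — 6 nuclei, so 6 syllables.
σ1/σ2 boundary: cluster /hw/ — /hw/ is itself a permitted onset, so the whole cluster goes right; preceding coda = ∅.
σ2/σ3 boundary: cluster /pkhw/ — the longest permitted-onset suffix is /hw/; onset = /hw/, preceding coda = /pk/.
σ3/σ4 boundary: /kwl/ — longest licit onset from the right is /l/, leaving /kw/ as coda.
σ4/σ5 boundary: cluster /wpl/ — the longest permitted-onset suffix is /pl/; onset = /pl/, preceding coda = /w/.
σ5/σ6 boundary: /lkl/ splits as /l/ + /kl/ (/kl/ is the longest suffix that is a licit onset).
Result: kly.hwopk.hwikw.low.plyl.klu.
Syllable 6 is /klu/: onset /kl/, nucleus /u/, coda ∅.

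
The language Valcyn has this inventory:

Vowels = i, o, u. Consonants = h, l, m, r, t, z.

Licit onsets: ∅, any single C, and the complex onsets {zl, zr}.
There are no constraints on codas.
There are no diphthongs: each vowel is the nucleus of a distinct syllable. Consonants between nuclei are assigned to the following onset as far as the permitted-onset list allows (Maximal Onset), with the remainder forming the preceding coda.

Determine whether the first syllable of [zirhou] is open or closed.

closed

Vowels present: i, o, u; each is a nucleus, giving 3 syllables.
Between /i/ (V1) and /o/ (V2): /rh/ splits as /r/ + /h/ (/h/ is the longest suffix that is a licit onset).
Between /o/ (V2) and /u/ (V3): no consonants, so the boundary falls immediately after /o/.
Result: zir.ho.u.
Syllable 1 is /zir/ with coda /r/, so it is closed.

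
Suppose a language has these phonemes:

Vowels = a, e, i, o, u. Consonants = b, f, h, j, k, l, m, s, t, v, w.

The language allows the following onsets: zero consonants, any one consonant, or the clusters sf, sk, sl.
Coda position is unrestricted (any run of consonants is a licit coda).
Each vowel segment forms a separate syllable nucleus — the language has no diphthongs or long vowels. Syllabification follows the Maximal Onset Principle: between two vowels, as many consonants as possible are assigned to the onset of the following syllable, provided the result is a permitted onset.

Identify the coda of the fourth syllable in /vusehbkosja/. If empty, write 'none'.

Nuclei (vowels): u, e, o, a → 4 syllables.
Between /u/ (V1) and /e/ (V2): /s/ → onset of the next syllable (single consonants are always licit onsets).
Between /e/ (V2) and /o/ (V3): /hbk/ splits as /hb/ + /k/ (/k/ is the longest suffix that is a licit onset).
Between /o/ (V3) and /a/ (V4): /sj/ splits as /s/ + /j/ (/j/ is the longest suffix that is a licit onset).
Syllabification: vu.sehb.kos.ja.
Syllable 4 is /ja/: onset /j/, nucleus /a/, coda ∅.

none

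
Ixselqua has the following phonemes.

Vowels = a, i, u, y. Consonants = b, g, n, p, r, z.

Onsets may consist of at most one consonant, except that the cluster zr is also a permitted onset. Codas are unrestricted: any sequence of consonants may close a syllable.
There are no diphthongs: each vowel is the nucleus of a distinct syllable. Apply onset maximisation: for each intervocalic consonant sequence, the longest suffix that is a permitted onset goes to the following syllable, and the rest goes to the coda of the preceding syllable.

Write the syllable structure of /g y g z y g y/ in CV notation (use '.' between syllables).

The vowels are y, y, y — 3 nuclei, so 3 syllables.
Between /y/ (V1) and /y/ (V2): /gz/; trying suffixes from longest down, /z/ is the first permitted one, so coda /g/ | onset /z/.
Between /y/ (V2) and /y/ (V3): /g/ → onset of the next syllable (single consonants are always licit onsets).
Syllabification: gyg.zy.gy.
Mapping each syllable to C/V: /gyg/ → CVC, /zy/ → CV, /gy/ → CV.

CVC.CV.CV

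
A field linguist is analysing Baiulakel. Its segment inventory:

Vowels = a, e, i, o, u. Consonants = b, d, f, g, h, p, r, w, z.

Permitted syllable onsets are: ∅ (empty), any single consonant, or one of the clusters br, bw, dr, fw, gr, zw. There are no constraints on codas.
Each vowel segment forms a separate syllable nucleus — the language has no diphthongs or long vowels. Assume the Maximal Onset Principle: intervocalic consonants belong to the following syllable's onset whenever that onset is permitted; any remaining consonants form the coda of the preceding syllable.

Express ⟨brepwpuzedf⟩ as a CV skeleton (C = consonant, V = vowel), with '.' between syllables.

CCVCC.CV.CVCC

Nuclei (vowels): e, u, e → 3 syllables.
σ1/σ2 boundary: /pwp/ — longest licit onset from the right is /p/, leaving /pw/ as coda.
σ2/σ3 boundary: just /z/ — single C goes to the following onset.
Putting it together: brepw.pu.zedf.
Mapping each syllable to C/V: /brepw/ → CCVCC, /pu/ → CV, /zedf/ → CVCC.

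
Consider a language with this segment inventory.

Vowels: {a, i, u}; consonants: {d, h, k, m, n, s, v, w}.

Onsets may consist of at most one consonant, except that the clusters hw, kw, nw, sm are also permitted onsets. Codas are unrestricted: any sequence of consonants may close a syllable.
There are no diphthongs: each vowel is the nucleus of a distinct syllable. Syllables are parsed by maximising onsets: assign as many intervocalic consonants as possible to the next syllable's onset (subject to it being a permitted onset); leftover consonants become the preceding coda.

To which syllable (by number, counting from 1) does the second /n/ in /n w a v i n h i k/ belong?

2

Vowels present: a, i, i; each is a nucleus, giving 3 syllables.
V1 /a/ – V2 /i/: /v/ → onset of the next syllable (single consonants are always licit onsets).
V2 /i/ – V3 /i/: /nh/; trying suffixes from longest down, /h/ is the first permitted one, so coda /n/ | onset /h/.
Putting it together: nwa.vin.hik.
The second /n/ is in the coda of syllable 2 (/vin/).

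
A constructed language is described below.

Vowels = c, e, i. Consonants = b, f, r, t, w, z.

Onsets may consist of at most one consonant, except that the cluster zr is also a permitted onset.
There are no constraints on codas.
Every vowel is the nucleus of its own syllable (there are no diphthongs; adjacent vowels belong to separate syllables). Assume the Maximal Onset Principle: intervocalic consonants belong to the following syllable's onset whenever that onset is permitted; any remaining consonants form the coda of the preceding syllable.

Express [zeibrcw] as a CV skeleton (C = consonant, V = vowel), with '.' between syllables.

CV.VC.CVC

Vowels present: e, i, c; each is a nucleus, giving 3 syllables.
Between /e/ (V1) and /i/ (V2): hiatus — the boundary sits between the two vowels.
Between /i/ (V2) and /c/ (V3): /br/; trying suffixes from longest down, /r/ is the first permitted one, so coda /b/ | onset /r/.
Result: ze.ib.rcw.
Mapping each syllable to C/V: /ze/ → CV, /ib/ → VC, /rcw/ → CVC.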